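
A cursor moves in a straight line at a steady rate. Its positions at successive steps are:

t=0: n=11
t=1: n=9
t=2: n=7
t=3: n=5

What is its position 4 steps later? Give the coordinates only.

n=-3

The position changes by -2 every step.
step 4: 5 − 2 → n=3
step 5: 3 − 2 → n=1
step 6: 1 − 2 → n=-1
step 7: -1 − 2 → n=-3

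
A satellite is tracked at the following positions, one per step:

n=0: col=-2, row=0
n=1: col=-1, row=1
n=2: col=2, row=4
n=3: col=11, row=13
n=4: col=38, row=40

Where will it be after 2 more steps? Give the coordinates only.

The jumps are (+1,+1), (+3,+3), (+9,+9), (+27,+27) — a geometric progression with ratio 3.
step 5: col=38, row=40 + (+81,+81) → col=119, row=121
step 6: col=119, row=121 + (+243,+243) → col=362, row=364

col=362, row=364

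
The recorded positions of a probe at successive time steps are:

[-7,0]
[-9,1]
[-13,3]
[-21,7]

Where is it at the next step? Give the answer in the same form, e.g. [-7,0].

Consecutive displacements [-2,+1], [-4,+2], [-8,+4] scale by a factor of 2 each step.
step 4: [-21,7] + [-16,+8] → [-37,15]

[-37,15]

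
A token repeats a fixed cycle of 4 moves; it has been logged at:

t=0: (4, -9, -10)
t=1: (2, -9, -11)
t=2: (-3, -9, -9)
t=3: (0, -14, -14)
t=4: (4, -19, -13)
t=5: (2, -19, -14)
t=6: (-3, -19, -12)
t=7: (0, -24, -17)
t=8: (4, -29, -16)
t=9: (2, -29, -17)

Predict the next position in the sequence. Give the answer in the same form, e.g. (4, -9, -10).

(-3, -29, -15)

The moves between consecutive positions are (-2, +0, -1), (-5, +0, +2), (+3, -5, -5), (+4, -5, +1), (-2, +0, -1), (-5, +0, +2), (+3, -5, -5), (+4, -5, +1), (-2, +0, -1); they repeat the 4-cycle [(-2, +0, -1), (-5, +0, +2), (+3, -5, -5), (+4, -5, +1)].
step 10: apply (-5, +0, +2) → (-3, -29, -15)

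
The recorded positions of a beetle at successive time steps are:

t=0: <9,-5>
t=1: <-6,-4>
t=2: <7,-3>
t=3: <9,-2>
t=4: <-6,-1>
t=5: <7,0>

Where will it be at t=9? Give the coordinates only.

<9,4>

The first coordinate repeats the cycle [9, -6, 7] with period 3; step 9 mod 3 = 0, giving 9.
The second coordinate changes by +1 each step, so at step 9 it is -5 + 9·(1) = 4.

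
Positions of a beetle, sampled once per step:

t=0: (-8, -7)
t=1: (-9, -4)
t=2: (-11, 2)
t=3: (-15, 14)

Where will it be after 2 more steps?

Step-to-step displacements: (-1, +3), (-2, +6), (-4, +12); each is 2× the previous.
step 4: (-15, 14) + (-8, +24) → (-23, 38)
step 5: (-23, 38) + (-16, +48) → (-39, 86)

(-39, 86)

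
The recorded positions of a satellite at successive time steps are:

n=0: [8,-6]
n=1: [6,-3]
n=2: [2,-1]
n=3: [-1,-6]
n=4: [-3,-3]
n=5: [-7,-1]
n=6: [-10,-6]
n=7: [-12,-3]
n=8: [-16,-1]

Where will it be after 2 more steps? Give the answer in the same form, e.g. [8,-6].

[-21,-3]

Differencing gives [-2,+3], [-4,+2], [-3,-5], [-2,+3], [-4,+2], [-3,-5], [-2,+3], [-4,+2]. This is the pattern [-2,+3], [-4,+2], [-3,-5] repeated.
step 9: apply [-3,-5] → [-19,-6]
step 10: apply [-2,+3] → [-21,-3]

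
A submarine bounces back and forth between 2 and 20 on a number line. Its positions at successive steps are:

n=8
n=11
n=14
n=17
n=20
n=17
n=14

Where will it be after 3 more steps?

n=5

The value reflects between 2 and 20, moving 3 per step.
  step 7: 14 → 11
  step 8: 11 → 8
  step 9: 8 → 5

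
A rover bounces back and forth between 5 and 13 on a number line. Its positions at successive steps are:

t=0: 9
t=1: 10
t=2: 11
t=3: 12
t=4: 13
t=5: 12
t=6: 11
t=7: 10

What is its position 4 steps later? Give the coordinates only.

The value travels 1 per step and bounces off the walls at 5 and 13.
  step 8: 10 → 9
  step 9: 9 → 8
  step 10: 8 → 7
  step 11: 7 → 6

6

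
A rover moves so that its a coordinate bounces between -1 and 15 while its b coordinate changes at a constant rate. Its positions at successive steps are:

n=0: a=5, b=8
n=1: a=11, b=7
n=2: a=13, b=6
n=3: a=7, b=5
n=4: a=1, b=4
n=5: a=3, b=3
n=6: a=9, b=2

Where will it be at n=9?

The a coordinate reflects between -1 and 15, moving 6 per step.
  step 7: 9 → 15
  step 8: 15 → 9
  step 9: 9 → 3
The b coordinate changes by -1 each step: at step 9 it is -1.

a=3, b=-1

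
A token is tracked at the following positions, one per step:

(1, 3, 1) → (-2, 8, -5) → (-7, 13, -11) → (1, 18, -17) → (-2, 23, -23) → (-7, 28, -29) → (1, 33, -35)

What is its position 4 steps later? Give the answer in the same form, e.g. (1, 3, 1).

The first coordinate repeats the cycle [1, -2, -7] with period 3; step 10 mod 3 = 1, giving -2.
The second coordinate changes by +5 each step, so at step 10 it is 3 + 10·(5) = 53.
The third coordinate changes by -6 each step, so at step 10 it is 1 + 10·(-6) = -59.

(-2, 53, -59)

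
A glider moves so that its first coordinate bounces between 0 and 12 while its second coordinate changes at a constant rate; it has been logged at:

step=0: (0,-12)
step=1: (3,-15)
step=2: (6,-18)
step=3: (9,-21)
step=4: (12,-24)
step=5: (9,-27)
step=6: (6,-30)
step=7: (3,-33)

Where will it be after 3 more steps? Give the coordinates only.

The first coordinate travels 3 per step and bounces off the walls at 0 and 12.
  step 8: 3 → 0
  step 9: 0 → 3
  step 10: 3 → 6
The second coordinate changes by -3 each step: at step 10 it is -42.

(6,-42)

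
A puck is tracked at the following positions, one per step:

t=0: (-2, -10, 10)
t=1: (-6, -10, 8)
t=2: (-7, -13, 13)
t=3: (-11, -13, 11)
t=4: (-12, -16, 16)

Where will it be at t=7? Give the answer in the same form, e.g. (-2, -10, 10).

Step-to-step displacements: (-4, +0, -2), (-1, -3, +5), (-4, +0, -2), (-1, -3, +5) — a repeating cycle of length 2.
step 5: apply (-4, +0, -2) → (-16, -16, 14)
step 6: apply (-1, -3, +5) → (-17, -19, 19)
step 7: apply (-4, +0, -2) → (-21, -19, 17)

(-21, -19, 17)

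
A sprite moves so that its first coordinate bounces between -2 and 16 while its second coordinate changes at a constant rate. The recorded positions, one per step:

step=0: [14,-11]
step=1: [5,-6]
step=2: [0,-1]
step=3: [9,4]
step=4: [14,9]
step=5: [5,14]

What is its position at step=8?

[14,29]

The first coordinate reflects between -2 and 16, moving 9 per step.
  step 6: 5 → 0
  step 7: 0 → 9
  step 8: 9 → 14
The second coordinate changes by +5 each step: at step 8 it is 29.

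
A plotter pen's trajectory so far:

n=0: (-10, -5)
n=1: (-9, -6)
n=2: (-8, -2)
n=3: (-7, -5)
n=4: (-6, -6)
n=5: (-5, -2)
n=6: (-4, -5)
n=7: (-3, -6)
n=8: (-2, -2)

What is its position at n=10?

Step-to-step displacements: (+1, -1), (+1, +4), (+1, -3), (+1, -1), (+1, +4), (+1, -3), (+1, -1), (+1, +4) — a repeating cycle of length 3.
step 9: apply (+1, -3) → (-1, -5)
step 10: apply (+1, -1) → (0, -6)

(0, -6)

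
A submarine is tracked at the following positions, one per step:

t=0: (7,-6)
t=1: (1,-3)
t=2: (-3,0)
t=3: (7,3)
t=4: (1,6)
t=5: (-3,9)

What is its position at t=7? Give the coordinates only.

The first coordinate repeats the cycle [7, 1, -3] with period 3; step 7 mod 3 = 1, giving 1.
The second coordinate changes by +3 each step, so at step 7 it is -6 + 7·(3) = 15.

(1,15)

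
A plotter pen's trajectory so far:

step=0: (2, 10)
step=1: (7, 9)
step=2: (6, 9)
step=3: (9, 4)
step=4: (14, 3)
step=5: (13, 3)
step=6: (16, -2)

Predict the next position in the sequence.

Step-to-step displacements: (+5, -1), (-1, +0), (+3, -5), (+5, -1), (-1, +0), (+3, -5) — a repeating cycle of length 3.
step 7: apply (+5, -1) → (21, -3)

(21, -3)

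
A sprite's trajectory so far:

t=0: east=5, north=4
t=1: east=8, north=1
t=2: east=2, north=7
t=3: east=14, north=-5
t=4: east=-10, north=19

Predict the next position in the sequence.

east=38, north=-29

Consecutive displacements (+3,-3), (-6,+6), (+12,-12), (-24,+24) scale by a factor of -2 each step.
step 5: east=-10, north=19 + (+48,-48) → east=38, north=-29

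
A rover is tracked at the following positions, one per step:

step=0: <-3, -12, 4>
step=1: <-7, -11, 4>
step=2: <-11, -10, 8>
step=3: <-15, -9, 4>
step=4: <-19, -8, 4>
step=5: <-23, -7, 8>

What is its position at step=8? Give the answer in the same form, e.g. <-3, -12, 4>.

First: linear, -4 per step → -35 at step 8.
Second: linear, +1 per step → -4 at step 8.
Third: cycles through 4, 4, 8 every 3 steps. Step 8 lands at position 2 of the cycle → 8.

<-35, -4, 8>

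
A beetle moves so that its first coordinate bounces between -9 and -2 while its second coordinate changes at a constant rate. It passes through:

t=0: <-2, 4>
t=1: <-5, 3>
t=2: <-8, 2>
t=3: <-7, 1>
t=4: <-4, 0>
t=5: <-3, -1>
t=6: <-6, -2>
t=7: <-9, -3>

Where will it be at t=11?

<-7, -7>

The first coordinate travels 3 per step and bounces off the walls at -9 and -2.
  step 8: -9 → -6
  step 9: -6 → -3
  step 10: -3 → -4
  step 11: -4 → -7
The second coordinate changes by -1 each step: at step 11 it is -7.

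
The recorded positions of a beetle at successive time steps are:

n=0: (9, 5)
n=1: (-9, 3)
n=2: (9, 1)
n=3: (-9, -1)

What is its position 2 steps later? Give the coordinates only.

The first coordinate repeats the cycle [9, -9] with period 2; step 5 mod 2 = 1, giving -9.
The second coordinate changes by -2 each step, so at step 5 it is 5 + 5·(-2) = -5.

(-9, -5)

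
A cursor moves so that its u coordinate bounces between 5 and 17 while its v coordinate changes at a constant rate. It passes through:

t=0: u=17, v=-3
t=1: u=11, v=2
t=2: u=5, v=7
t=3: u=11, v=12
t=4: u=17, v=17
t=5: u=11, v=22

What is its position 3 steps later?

u=17, v=37

The u coordinate reflects between 5 and 17, moving 6 per step.
  step 6: 11 → 5
  step 7: 5 → 11
  step 8: 11 → 17
The v coordinate changes by +5 each step: at step 8 it is 37.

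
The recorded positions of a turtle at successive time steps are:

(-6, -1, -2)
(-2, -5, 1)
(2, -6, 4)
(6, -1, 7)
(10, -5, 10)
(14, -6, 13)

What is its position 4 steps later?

(30, -1, 25)

The first coordinate changes by +4 each step, so at step 9 it is -6 + 9·(4) = 30.
The second coordinate repeats the cycle [-1, -5, -6] with period 3; step 9 mod 3 = 0, giving -1.
The third coordinate changes by +3 each step, so at step 9 it is -2 + 9·(3) = 25.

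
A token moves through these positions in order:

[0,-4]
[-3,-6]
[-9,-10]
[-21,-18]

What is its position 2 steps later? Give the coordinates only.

Consecutive displacements [-3,-2], [-6,-4], [-12,-8] scale by a factor of 2 each step.
step 4: [-21,-18] + [-24,-16] → [-45,-34]
step 5: [-45,-34] + [-48,-32] → [-93,-66]

[-93,-66]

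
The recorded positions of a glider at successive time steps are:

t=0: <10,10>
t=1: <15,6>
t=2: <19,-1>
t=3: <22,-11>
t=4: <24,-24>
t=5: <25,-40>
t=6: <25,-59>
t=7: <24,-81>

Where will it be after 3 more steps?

Taking differences between consecutive positions: <+5,-4>, <+4,-7>, <+3,-10>, <+2,-13>, <+1,-16>, <+0,-19>, <-1,-22>. These grow by <-1,-3> each step.
step 8: <24,-81> + <-2,-25> → <22,-106>
step 9: <22,-106> + <-3,-28> → <19,-134>
step 10: <19,-134> + <-4,-31> → <15,-165>

<15,-165>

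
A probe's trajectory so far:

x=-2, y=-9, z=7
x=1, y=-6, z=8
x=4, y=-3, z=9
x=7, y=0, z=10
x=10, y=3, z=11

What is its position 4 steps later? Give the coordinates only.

x=22, y=15, z=15

The position changes by (+3,+3,+1) every step.
step 5: x=10, y=3, z=11 + (+3,+3,+1) → x=13, y=6, z=12
step 6: x=13, y=6, z=12 + (+3,+3,+1) → x=16, y=9, z=13
step 7: x=16, y=9, z=13 + (+3,+3,+1) → x=19, y=12, z=14
step 8: x=19, y=12, z=14 + (+3,+3,+1) → x=22, y=15, z=15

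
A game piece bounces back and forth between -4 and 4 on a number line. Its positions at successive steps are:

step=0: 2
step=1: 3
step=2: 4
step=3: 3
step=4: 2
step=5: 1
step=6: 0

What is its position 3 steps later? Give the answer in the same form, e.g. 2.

The value reflects between -4 and 4, moving 1 per step.
  step 7: 0 → -1
  step 8: -1 → -2
  step 9: -2 → -3

-3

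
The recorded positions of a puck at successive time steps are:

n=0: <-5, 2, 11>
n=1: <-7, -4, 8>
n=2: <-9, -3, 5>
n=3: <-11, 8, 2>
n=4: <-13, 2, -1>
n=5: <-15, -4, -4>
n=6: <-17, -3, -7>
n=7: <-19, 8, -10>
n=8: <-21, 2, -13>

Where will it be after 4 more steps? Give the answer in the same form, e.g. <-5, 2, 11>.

First: linear, -2 per step → -29 at step 12.
Second: cycles through 2, -4, -3, 8 every 4 steps. Step 12 lands at position 0 of the cycle → 2.
Third: linear, -3 per step → -25 at step 12.

<-29, 2, -25>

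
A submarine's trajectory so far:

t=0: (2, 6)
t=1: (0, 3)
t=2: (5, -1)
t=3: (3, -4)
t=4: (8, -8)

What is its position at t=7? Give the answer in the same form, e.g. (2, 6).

The moves between consecutive positions are (-2, -3), (+5, -4), (-2, -3), (+5, -4); they repeat the 2-cycle [(-2, -3), (+5, -4)].
step 5: apply (-2, -3) → (6, -11)
step 6: apply (+5, -4) → (11, -15)
step 7: apply (-2, -3) → (9, -18)

(9, -18)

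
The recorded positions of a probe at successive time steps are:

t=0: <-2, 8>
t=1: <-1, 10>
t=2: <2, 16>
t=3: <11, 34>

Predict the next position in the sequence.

Consecutive displacements <+1, +2>, <+3, +6>, <+9, +18> scale by a factor of 3 each step.
step 4: <11, 34> + <+27, +54> → <38, 88>

<38, 88>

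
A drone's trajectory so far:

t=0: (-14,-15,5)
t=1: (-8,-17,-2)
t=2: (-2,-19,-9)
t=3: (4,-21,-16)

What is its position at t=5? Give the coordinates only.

The position changes by (+6,-2,-7) every step.
step 4: (4,-21,-16) + (+6,-2,-7) → (10,-23,-23)
step 5: (10,-23,-23) + (+6,-2,-7) → (16,-25,-30)

(16,-25,-30)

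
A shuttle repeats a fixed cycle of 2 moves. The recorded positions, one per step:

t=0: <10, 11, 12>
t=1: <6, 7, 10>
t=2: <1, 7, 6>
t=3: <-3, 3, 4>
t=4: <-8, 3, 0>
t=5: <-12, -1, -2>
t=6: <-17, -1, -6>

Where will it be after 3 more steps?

<-30, -9, -14>

The moves between consecutive positions are <-4, -4, -2>, <-5, +0, -4>, <-4, -4, -2>, <-5, +0, -4>, <-4, -4, -2>, <-5, +0, -4>; they repeat the 2-cycle [<-4, -4, -2>, <-5, +0, -4>].
step 7: apply <-4, -4, -2> → <-21, -5, -8>
step 8: apply <-5, +0, -4> → <-26, -5, -12>
step 9: apply <-4, -4, -2> → <-30, -9, -14>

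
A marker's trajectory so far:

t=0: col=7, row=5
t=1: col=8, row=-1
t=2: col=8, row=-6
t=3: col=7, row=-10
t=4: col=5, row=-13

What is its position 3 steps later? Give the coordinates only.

Taking differences between consecutive positions: (+1, -6), (+0, -5), (-1, -4), (-2, -3). These grow by (-1, +1) each step.
step 5: col=5, row=-13 + (-3, -2) → col=2, row=-15
step 6: col=2, row=-15 + (-4, -1) → col=-2, row=-16
step 7: col=-2, row=-16 + (-5, +0) → col=-7, row=-16

col=-7, row=-16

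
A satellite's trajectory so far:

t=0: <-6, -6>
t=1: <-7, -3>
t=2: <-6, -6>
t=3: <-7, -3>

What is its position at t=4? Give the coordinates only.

<-6, -6>

Consecutive displacements <-1, +3>, <+1, -3>, <-1, +3> scale by a factor of -1 each step.
step 4: <-7, -3> + <+1, -3> → <-6, -6>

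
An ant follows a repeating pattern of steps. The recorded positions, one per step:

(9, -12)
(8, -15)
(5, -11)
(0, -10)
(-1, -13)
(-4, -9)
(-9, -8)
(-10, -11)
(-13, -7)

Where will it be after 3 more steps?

Step-to-step displacements: (-1, -3), (-3, +4), (-5, +1), (-1, -3), (-3, +4), (-5, +1), (-1, -3), (-3, +4) — a repeating cycle of length 3.
step 9: apply (-5, +1) → (-18, -6)
step 10: apply (-1, -3) → (-19, -9)
step 11: apply (-3, +4) → (-22, -5)

(-22, -5)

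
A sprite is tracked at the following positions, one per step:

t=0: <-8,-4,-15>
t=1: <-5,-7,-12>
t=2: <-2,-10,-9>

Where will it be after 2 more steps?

<4,-16,-3>

The position changes by <+3,-3,+3> every step.
step 3: <-2,-10,-9> + <+3,-3,+3> → <1,-13,-6>
step 4: <1,-13,-6> + <+3,-3,+3> → <4,-16,-3>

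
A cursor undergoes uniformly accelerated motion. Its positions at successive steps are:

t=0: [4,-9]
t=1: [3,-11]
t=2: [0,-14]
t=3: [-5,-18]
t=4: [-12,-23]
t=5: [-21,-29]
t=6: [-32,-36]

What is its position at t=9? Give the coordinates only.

Successive displacements: [-1,-2], [-3,-3], [-5,-4], [-7,-5], [-9,-6], [-11,-7] — each changes by [-2,-1].
step 7: [-32,-36] + [-13,-8] → [-45,-44]
step 8: [-45,-44] + [-15,-9] → [-60,-53]
step 9: [-60,-53] + [-17,-10] → [-77,-63]

[-77,-63]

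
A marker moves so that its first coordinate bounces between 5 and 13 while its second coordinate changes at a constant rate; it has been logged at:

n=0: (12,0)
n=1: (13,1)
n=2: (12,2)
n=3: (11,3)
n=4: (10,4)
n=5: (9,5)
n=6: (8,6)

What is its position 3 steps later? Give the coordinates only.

(5,9)

The first coordinate reflects between 5 and 13, moving 1 per step.
  step 7: 8 → 7
  step 8: 7 → 6
  step 9: 6 → 5
The second coordinate changes by +1 each step: at step 9 it is 9.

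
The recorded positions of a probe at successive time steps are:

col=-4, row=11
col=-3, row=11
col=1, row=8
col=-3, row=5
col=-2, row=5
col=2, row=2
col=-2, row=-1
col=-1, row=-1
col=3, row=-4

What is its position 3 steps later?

col=4, row=-10

Differencing gives (+1, +0), (+4, -3), (-4, -3), (+1, +0), (+4, -3), (-4, -3), (+1, +0), (+4, -3). This is the pattern (+1, +0), (+4, -3), (-4, -3) repeated.
step 9: apply (-4, -3) → col=-1, row=-7
step 10: apply (+1, +0) → col=0, row=-7
step 11: apply (+4, -3) → col=4, row=-10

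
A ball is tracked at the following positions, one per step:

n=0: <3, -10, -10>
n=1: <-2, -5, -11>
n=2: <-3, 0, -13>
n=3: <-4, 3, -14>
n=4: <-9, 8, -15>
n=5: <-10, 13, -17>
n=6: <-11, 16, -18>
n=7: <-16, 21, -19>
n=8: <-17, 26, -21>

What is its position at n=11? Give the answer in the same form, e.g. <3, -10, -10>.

<-24, 39, -25>

Step-to-step displacements: <-5, +5, -1>, <-1, +5, -2>, <-1, +3, -1>, <-5, +5, -1>, <-1, +5, -2>, <-1, +3, -1>, <-5, +5, -1>, <-1, +5, -2> — a repeating cycle of length 3.
step 9: apply <-1, +3, -1> → <-18, 29, -22>
step 10: apply <-5, +5, -1> → <-23, 34, -23>
step 11: apply <-1, +5, -2> → <-24, 39, -25>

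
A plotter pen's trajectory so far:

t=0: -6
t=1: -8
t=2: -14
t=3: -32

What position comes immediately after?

-86

The jumps are -2, -6, -18 — a geometric progression with ratio 3.
step 4: -32 − 54 → -86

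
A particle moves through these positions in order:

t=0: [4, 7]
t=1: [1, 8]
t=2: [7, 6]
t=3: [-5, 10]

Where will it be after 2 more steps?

Consecutive displacements [-3, +1], [+6, -2], [-12, +4] scale by a factor of -2 each step.
step 4: [-5, 10] + [+24, -8] → [19, 2]
step 5: [19, 2] + [-48, +16] → [-29, 18]

[-29, 18]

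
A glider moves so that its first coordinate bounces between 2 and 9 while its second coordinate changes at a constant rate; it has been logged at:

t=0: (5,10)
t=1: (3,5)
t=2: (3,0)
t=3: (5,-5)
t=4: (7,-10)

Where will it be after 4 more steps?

The first coordinate travels 2 per step and bounces off the walls at 2 and 9.
  step 5: 7 → 9
  step 6: 9 → 7
  step 7: 7 → 5
  step 8: 5 → 3
The second coordinate changes by -5 each step: at step 8 it is -30.

(3,-30)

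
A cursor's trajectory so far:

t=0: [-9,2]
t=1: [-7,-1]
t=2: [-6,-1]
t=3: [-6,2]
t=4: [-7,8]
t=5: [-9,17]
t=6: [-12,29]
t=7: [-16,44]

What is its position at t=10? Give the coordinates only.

Taking differences between consecutive positions: [+2,-3], [+1,+0], [+0,+3], [-1,+6], [-2,+9], [-3,+12], [-4,+15]. These grow by [-1,+3] each step.
step 8: [-16,44] + [-5,+18] → [-21,62]
step 9: [-21,62] + [-6,+21] → [-27,83]
step 10: [-27,83] + [-7,+24] → [-34,107]

[-34,107]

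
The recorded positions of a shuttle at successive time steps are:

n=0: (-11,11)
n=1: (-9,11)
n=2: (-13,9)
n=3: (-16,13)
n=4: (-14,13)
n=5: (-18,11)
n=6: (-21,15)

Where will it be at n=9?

Differencing gives (+2,+0), (-4,-2), (-3,+4), (+2,+0), (-4,-2), (-3,+4). This is the pattern (+2,+0), (-4,-2), (-3,+4) repeated.
step 7: apply (+2,+0) → (-19,15)
step 8: apply (-4,-2) → (-23,13)
step 9: apply (-3,+4) → (-26,17)

(-26,17)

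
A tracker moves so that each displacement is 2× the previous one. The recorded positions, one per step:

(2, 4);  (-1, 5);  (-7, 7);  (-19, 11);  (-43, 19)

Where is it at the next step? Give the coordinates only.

(-91, 35)

The jumps are (-3, +1), (-6, +2), (-12, +4), (-24, +8) — a geometric progression with ratio 2.
step 5: (-43, 19) + (-48, +16) → (-91, 35)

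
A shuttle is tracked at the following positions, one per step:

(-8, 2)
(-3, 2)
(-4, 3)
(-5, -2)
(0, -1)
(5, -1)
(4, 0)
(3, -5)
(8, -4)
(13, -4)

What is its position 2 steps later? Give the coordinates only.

The moves between consecutive positions are (+5, +0), (-1, +1), (-1, -5), (+5, +1), (+5, +0), (-1, +1), (-1, -5), (+5, +1), (+5, +0); they repeat the 4-cycle [(+5, +0), (-1, +1), (-1, -5), (+5, +1)].
step 10: apply (-1, +1) → (12, -3)
step 11: apply (-1, -5) → (11, -8)

(11, -8)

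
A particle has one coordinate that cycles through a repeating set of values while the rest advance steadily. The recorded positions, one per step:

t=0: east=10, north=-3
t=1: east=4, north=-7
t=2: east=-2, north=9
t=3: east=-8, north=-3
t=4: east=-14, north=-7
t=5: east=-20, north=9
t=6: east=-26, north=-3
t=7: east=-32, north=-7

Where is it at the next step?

The east coordinate changes by -6 each step, so at step 8 it is 10 + 8·(-6) = -38.
The north coordinate repeats the cycle [-3, -7, 9] with period 3; step 8 mod 3 = 2, giving 9.

east=-38, north=9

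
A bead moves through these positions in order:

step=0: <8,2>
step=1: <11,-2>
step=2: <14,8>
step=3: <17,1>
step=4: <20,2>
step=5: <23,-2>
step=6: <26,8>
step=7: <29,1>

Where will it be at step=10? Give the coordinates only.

First: linear, +3 per step → 38 at step 10.
Second: cycles through 2, -2, 8, 1 every 4 steps. Step 10 lands at position 2 of the cycle → 8.

<38,8>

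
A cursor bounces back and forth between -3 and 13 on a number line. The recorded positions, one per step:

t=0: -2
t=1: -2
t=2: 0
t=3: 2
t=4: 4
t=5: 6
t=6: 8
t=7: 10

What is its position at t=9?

The value travels 2 per step and bounces off the walls at -3 and 13.
  step 8: 10 → 12
  step 9: 12 → 12

12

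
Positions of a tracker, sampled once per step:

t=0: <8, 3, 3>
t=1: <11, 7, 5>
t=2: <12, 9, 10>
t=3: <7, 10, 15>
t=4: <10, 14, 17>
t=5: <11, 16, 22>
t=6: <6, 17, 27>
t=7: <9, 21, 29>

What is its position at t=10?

The moves between consecutive positions are <+3, +4, +2>, <+1, +2, +5>, <-5, +1, +5>, <+3, +4, +2>, <+1, +2, +5>, <-5, +1, +5>, <+3, +4, +2>; they repeat the 3-cycle [<+3, +4, +2>, <+1, +2, +5>, <-5, +1, +5>].
step 8: apply <+1, +2, +5> → <10, 23, 34>
step 9: apply <-5, +1, +5> → <5, 24, 39>
step 10: apply <+3, +4, +2> → <8, 28, 41>

<8, 28, 41>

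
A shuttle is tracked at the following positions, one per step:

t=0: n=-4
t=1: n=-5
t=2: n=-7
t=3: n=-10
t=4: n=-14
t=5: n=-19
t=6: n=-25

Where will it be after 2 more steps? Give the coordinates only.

n=-40

Successive displacements: -1, -2, -3, -4, -5, -6 — each changes by -1.
step 7: -25 − 7 → n=-32
step 8: -32 − 8 → n=-40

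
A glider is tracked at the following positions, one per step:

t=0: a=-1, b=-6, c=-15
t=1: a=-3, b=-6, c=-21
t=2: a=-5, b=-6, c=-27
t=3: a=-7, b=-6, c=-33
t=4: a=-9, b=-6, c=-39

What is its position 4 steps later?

a=-17, b=-6, c=-63

Constant displacement of (-2, +0, -6) per step.
step 5: a=-9, b=-6, c=-39 + (-2, +0, -6) → a=-11, b=-6, c=-45
step 6: a=-11, b=-6, c=-45 + (-2, +0, -6) → a=-13, b=-6, c=-51
step 7: a=-13, b=-6, c=-51 + (-2, +0, -6) → a=-15, b=-6, c=-57
step 8: a=-15, b=-6, c=-57 + (-2, +0, -6) → a=-17, b=-6, c=-63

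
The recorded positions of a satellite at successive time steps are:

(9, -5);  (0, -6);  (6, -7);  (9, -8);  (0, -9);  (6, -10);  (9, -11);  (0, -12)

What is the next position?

(6, -13)

The first coordinate repeats the cycle [9, 0, 6] with period 3; step 8 mod 3 = 2, giving 6.
The second coordinate changes by -1 each step, so at step 8 it is -5 + 8·(-1) = -13.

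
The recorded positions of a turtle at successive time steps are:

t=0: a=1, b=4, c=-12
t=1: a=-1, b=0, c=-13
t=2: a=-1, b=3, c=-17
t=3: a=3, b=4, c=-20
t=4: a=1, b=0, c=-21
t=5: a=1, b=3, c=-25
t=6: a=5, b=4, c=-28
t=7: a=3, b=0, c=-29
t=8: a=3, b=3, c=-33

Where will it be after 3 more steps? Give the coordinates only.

Differencing gives (-2,-4,-1), (+0,+3,-4), (+4,+1,-3), (-2,-4,-1), (+0,+3,-4), (+4,+1,-3), (-2,-4,-1), (+0,+3,-4). This is the pattern (-2,-4,-1), (+0,+3,-4), (+4,+1,-3) repeated.
step 9: apply (+4,+1,-3) → a=7, b=4, c=-36
step 10: apply (-2,-4,-1) → a=5, b=0, c=-37
step 11: apply (+0,+3,-4) → a=5, b=3, c=-41

a=5, b=3, c=-41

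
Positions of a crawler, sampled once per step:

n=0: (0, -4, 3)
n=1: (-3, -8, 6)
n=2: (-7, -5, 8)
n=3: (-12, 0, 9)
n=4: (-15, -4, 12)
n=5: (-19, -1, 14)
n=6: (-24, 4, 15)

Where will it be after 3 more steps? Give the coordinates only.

(-36, 8, 21)

Step-to-step displacements: (-3, -4, +3), (-4, +3, +2), (-5, +5, +1), (-3, -4, +3), (-4, +3, +2), (-5, +5, +1) — a repeating cycle of length 3.
step 7: apply (-3, -4, +3) → (-27, 0, 18)
step 8: apply (-4, +3, +2) → (-31, 3, 20)
step 9: apply (-5, +5, +1) → (-36, 8, 21)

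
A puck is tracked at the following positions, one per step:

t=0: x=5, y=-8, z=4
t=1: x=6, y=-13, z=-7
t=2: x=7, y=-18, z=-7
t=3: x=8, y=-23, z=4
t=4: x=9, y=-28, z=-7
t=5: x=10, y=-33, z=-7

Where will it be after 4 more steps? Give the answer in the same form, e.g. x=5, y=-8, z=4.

x=14, y=-53, z=4

X: linear, +1 per step → 14 at step 9.
Y: linear, -5 per step → -53 at step 9.
Z: cycles through 4, -7, -7 every 3 steps. Step 9 lands at position 0 of the cycle → 4.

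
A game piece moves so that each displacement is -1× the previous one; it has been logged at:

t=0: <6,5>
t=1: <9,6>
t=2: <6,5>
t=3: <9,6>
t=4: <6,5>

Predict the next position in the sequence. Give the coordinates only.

Step-to-step displacements: <+3,+1>, <-3,-1>, <+3,+1>, <-3,-1>; each is -1× the previous.
step 5: <6,5> + <+3,+1> → <9,6>

<9,6>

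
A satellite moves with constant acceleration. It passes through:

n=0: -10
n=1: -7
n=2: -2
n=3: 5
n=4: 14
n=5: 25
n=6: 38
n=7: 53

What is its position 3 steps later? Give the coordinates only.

110

First differences are +3, +5, +7, +9, +11, +13, +15; their common second difference is +2 (constant acceleration).
step 8: 53 + 17 → 70
step 9: 70 + 19 → 89
step 10: 89 + 21 → 110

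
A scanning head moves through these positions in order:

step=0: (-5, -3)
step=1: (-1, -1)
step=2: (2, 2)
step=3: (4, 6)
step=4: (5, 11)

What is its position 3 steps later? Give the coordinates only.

First differences are (+4, +2), (+3, +3), (+2, +4), (+1, +5); their common second difference is (-1, +1) (constant acceleration).
step 5: (5, 11) + (+0, +6) → (5, 17)
step 6: (5, 17) + (-1, +7) → (4, 24)
step 7: (4, 24) + (-2, +8) → (2, 32)

(2, 32)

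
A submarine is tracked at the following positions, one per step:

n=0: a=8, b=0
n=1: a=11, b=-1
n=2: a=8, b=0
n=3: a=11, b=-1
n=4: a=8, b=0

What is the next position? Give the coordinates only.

a=11, b=-1

Consecutive displacements (+3,-1), (-3,+1), (+3,-1), (-3,+1) scale by a factor of -1 each step.
step 5: a=8, b=0 + (+3,-1) → a=11, b=-1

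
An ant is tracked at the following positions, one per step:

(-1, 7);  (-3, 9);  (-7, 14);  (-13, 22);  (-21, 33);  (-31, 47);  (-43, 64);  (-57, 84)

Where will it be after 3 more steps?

(-111, 162)

First differences are (-2, +2), (-4, +5), (-6, +8), (-8, +11), (-10, +14), (-12, +17), (-14, +20); their common second difference is (-2, +3) (constant acceleration).
step 8: (-57, 84) + (-16, +23) → (-73, 107)
step 9: (-73, 107) + (-18, +26) → (-91, 133)
step 10: (-91, 133) + (-20, +29) → (-111, 162)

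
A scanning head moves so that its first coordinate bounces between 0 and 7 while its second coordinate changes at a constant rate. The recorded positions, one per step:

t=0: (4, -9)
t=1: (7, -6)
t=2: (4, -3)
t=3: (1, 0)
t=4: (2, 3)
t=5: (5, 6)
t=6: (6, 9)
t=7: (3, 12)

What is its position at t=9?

The first coordinate travels 3 per step and bounces off the walls at 0 and 7.
  step 8: 3 → 0
  step 9: 0 → 3
The second coordinate changes by +3 each step: at step 9 it is 18.

(3, 18)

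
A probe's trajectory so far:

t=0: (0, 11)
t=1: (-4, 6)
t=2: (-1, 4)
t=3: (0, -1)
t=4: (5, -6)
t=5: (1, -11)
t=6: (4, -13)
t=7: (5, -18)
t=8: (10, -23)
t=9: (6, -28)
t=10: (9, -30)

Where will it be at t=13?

The moves between consecutive positions are (-4, -5), (+3, -2), (+1, -5), (+5, -5), (-4, -5), (+3, -2), (+1, -5), (+5, -5), (-4, -5), (+3, -2); they repeat the 4-cycle [(-4, -5), (+3, -2), (+1, -5), (+5, -5)].
step 11: apply (+1, -5) → (10, -35)
step 12: apply (+5, -5) → (15, -40)
step 13: apply (-4, -5) → (11, -45)

(11, -45)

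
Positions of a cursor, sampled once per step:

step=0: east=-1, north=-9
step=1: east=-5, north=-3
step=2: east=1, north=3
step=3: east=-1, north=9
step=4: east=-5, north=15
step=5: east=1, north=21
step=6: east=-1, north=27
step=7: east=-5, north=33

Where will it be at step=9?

east=-1, north=45

East: cycles through -1, -5, 1 every 3 steps. Step 9 lands at position 0 of the cycle → -1.
North: linear, +6 per step → 45 at step 9.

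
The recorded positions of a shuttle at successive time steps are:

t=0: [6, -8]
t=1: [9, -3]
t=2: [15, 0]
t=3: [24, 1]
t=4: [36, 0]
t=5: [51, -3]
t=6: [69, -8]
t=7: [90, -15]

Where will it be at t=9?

[141, -35]

Successive displacements: [+3, +5], [+6, +3], [+9, +1], [+12, -1], [+15, -3], [+18, -5], [+21, -7] — each changes by [+3, -2].
step 8: [90, -15] + [+24, -9] → [114, -24]
step 9: [114, -24] + [+27, -11] → [141, -35]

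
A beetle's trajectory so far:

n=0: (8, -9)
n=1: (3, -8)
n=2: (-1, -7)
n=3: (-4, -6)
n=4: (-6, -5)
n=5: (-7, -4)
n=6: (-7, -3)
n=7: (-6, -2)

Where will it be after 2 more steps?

(-1, 0)

Taking differences between consecutive positions: (-5, +1), (-4, +1), (-3, +1), (-2, +1), (-1, +1), (+0, +1), (+1, +1). These grow by (+1, +0) each step.
step 8: (-6, -2) + (+2, +1) → (-4, -1)
step 9: (-4, -1) + (+3, +1) → (-1, 0)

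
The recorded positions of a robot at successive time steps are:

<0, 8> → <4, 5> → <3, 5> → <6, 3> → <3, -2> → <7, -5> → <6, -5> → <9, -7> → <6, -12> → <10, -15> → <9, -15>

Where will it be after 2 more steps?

The moves between consecutive positions are <+4, -3>, <-1, +0>, <+3, -2>, <-3, -5>, <+4, -3>, <-1, +0>, <+3, -2>, <-3, -5>, <+4, -3>, <-1, +0>; they repeat the 4-cycle [<+4, -3>, <-1, +0>, <+3, -2>, <-3, -5>].
step 11: apply <+3, -2> → <12, -17>
step 12: apply <-3, -5> → <9, -22>

<9, -22>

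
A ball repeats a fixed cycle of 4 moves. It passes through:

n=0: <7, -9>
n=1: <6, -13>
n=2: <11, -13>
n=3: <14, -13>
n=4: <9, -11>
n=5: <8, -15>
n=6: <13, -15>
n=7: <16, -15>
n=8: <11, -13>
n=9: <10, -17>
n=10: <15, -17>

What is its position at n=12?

<13, -15>

Differencing gives <-1, -4>, <+5, +0>, <+3, +0>, <-5, +2>, <-1, -4>, <+5, +0>, <+3, +0>, <-5, +2>, <-1, -4>, <+5, +0>. This is the pattern <-1, -4>, <+5, +0>, <+3, +0>, <-5, +2> repeated.
step 11: apply <+3, +0> → <18, -17>
step 12: apply <-5, +2> → <13, -15>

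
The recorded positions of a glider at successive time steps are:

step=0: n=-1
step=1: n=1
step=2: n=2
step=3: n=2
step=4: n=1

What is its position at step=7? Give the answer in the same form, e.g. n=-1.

Taking differences between consecutive positions: +2, +1, +0, -1. These grow by -1 each step.
step 5: 1 − 2 → n=-1
step 6: -1 − 3 → n=-4
step 7: -4 − 4 → n=-8

n=-8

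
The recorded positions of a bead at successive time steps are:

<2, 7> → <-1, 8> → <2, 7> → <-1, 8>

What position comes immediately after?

The jumps are <-3, +1>, <+3, -1>, <-3, +1> — a geometric progression with ratio -1.
step 4: <-1, 8> + <+3, -1> → <2, 7>

<2, 7>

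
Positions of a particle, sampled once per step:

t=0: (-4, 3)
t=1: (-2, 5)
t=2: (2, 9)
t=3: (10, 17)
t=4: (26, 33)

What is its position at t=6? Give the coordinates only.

Consecutive displacements (+2, +2), (+4, +4), (+8, +8), (+16, +16) scale by a factor of 2 each step.
step 5: (26, 33) + (+32, +32) → (58, 65)
step 6: (58, 65) + (+64, +64) → (122, 129)

(122, 129)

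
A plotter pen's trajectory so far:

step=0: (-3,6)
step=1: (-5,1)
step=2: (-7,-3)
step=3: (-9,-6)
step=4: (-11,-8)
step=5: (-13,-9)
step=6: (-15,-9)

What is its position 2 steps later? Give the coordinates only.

First differences are (-2,-5), (-2,-4), (-2,-3), (-2,-2), (-2,-1), (-2,+0); their common second difference is (+0,+1) (constant acceleration).
step 7: (-15,-9) + (-2,+1) → (-17,-8)
step 8: (-17,-8) + (-2,+2) → (-19,-6)

(-19,-6)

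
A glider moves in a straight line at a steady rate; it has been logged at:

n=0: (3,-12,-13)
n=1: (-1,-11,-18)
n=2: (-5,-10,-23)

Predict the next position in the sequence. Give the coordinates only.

(-9,-9,-28)

Constant displacement of (-4,+1,-5) per step.
step 3: (-5,-10,-23) + (-4,+1,-5) → (-9,-9,-28)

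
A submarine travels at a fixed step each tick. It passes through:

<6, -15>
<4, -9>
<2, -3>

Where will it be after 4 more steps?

<-6, 21>

Constant displacement of <-2, +6> per step.
step 3: <2, -3> + <-2, +6> → <0, 3>
step 4: <0, 3> + <-2, +6> → <-2, 9>
step 5: <-2, 9> + <-2, +6> → <-4, 15>
step 6: <-4, 15> + <-2, +6> → <-6, 21>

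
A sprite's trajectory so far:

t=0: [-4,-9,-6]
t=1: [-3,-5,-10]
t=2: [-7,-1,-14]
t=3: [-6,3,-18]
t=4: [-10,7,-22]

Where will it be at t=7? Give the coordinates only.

Step-to-step displacements: [+1,+4,-4], [-4,+4,-4], [+1,+4,-4], [-4,+4,-4] — a repeating cycle of length 2.
step 5: apply [+1,+4,-4] → [-9,11,-26]
step 6: apply [-4,+4,-4] → [-13,15,-30]
step 7: apply [+1,+4,-4] → [-12,19,-34]

[-12,19,-34]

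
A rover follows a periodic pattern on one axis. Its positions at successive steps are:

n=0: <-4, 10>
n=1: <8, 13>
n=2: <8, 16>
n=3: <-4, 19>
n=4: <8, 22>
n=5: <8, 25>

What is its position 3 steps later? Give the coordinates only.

The first coordinate repeats the cycle [-4, 8, 8] with period 3; step 8 mod 3 = 2, giving 8.
The second coordinate changes by +3 each step, so at step 8 it is 10 + 8·(3) = 34.

<8, 34>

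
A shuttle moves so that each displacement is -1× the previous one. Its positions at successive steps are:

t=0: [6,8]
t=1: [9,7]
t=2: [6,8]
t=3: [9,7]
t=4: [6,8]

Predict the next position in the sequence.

[9,7]

Consecutive displacements [+3,-1], [-3,+1], [+3,-1], [-3,+1] scale by a factor of -1 each step.
step 5: [6,8] + [+3,-1] → [9,7]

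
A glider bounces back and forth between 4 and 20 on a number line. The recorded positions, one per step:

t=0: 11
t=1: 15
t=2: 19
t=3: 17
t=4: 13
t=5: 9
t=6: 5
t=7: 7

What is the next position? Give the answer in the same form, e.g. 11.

The value travels 4 per step and bounces off the walls at 4 and 20.
  step 8: 7 → 11

11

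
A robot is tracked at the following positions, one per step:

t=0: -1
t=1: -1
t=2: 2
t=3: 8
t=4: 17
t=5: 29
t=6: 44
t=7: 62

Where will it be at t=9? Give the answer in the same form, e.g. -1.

First differences are +0, +3, +6, +9, +12, +15, +18; their common second difference is +3 (constant acceleration).
step 8: 62 + 21 → 83
step 9: 83 + 24 → 107

107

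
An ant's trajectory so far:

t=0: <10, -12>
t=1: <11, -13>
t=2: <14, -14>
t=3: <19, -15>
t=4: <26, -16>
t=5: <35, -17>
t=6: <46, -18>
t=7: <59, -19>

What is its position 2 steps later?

<91, -21>

First differences are <+1, -1>, <+3, -1>, <+5, -1>, <+7, -1>, <+9, -1>, <+11, -1>, <+13, -1>; their common second difference is <+2, +0> (constant acceleration).
step 8: <59, -19> + <+15, -1> → <74, -20>
step 9: <74, -20> + <+17, -1> → <91, -21>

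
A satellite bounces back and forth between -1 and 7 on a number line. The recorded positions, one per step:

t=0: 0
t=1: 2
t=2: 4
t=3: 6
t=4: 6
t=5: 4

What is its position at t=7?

0

The value travels 2 per step and bounces off the walls at -1 and 7.
  step 6: 4 → 2
  step 7: 2 → 0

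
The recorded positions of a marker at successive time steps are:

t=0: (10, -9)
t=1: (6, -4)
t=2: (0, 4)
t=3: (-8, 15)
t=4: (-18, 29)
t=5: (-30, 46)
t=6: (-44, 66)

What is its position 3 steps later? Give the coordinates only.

(-98, 144)

Successive displacements: (-4, +5), (-6, +8), (-8, +11), (-10, +14), (-12, +17), (-14, +20) — each changes by (-2, +3).
step 7: (-44, 66) + (-16, +23) → (-60, 89)
step 8: (-60, 89) + (-18, +26) → (-78, 115)
step 9: (-78, 115) + (-20, +29) → (-98, 144)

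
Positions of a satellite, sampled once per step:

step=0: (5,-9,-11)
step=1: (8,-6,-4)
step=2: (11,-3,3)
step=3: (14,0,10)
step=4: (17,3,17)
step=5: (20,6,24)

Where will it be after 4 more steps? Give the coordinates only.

(32,18,52)

The position changes by (+3,+3,+7) every step.
step 6: (20,6,24) + (+3,+3,+7) → (23,9,31)
step 7: (23,9,31) + (+3,+3,+7) → (26,12,38)
step 8: (26,12,38) + (+3,+3,+7) → (29,15,45)
step 9: (29,15,45) + (+3,+3,+7) → (32,18,52)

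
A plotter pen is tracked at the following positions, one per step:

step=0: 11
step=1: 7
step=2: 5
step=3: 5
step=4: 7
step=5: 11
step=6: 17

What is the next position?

25

Successive displacements: -4, -2, +0, +2, +4, +6 — each changes by +2.
step 7: 17 + 8 → 25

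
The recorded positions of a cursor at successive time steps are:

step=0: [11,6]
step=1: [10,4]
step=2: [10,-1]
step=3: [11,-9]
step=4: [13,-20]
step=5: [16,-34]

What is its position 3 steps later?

[31,-94]

First differences are [-1,-2], [+0,-5], [+1,-8], [+2,-11], [+3,-14]; their common second difference is [+1,-3] (constant acceleration).
step 6: [16,-34] + [+4,-17] → [20,-51]
step 7: [20,-51] + [+5,-20] → [25,-71]
step 8: [25,-71] + [+6,-23] → [31,-94]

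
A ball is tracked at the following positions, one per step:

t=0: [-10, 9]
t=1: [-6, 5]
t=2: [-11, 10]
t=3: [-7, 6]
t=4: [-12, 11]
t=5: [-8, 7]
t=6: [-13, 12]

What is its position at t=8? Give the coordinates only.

The moves between consecutive positions are [+4, -4], [-5, +5], [+4, -4], [-5, +5], [+4, -4], [-5, +5]; they repeat the 2-cycle [[+4, -4], [-5, +5]].
step 7: apply [+4, -4] → [-9, 8]
step 8: apply [-5, +5] → [-14, 13]

[-14, 13]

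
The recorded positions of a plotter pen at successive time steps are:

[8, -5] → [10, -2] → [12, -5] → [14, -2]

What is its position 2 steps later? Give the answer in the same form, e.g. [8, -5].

The first coordinate changes by +2 each step, so at step 5 it is 8 + 5·(2) = 18.
The second coordinate repeats the cycle [-5, -2] with period 2; step 5 mod 2 = 1, giving -2.

[18, -2]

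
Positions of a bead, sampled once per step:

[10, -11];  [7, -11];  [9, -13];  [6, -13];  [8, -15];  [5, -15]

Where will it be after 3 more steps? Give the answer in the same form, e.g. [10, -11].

Step-to-step displacements: [-3, +0], [+2, -2], [-3, +0], [+2, -2], [-3, +0] — a repeating cycle of length 2.
step 6: apply [+2, -2] → [7, -17]
step 7: apply [-3, +0] → [4, -17]
step 8: apply [+2, -2] → [6, -19]

[6, -19]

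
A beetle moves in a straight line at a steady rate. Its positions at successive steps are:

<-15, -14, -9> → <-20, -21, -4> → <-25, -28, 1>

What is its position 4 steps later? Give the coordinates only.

Each step adds <-5, -7, +5> to the position.
step 3: <-25, -28, 1> + <-5, -7, +5> → <-30, -35, 6>
step 4: <-30, -35, 6> + <-5, -7, +5> → <-35, -42, 11>
step 5: <-35, -42, 11> + <-5, -7, +5> → <-40, -49, 16>
step 6: <-40, -49, 16> + <-5, -7, +5> → <-45, -56, 21>

<-45, -56, 21>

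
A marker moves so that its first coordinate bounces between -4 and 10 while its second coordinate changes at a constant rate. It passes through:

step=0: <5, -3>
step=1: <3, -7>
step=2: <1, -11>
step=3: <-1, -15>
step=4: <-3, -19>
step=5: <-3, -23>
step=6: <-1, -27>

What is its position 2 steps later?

The first coordinate travels 2 per step and bounces off the walls at -4 and 10.
  step 7: -1 → 1
  step 8: 1 → 3
The second coordinate changes by -4 each step: at step 8 it is -35.

<3, -35>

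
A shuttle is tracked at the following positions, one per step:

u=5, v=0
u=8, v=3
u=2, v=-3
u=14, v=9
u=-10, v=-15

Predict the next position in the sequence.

Step-to-step displacements: (+3,+3), (-6,-6), (+12,+12), (-24,-24); each is -2× the previous.
step 5: u=-10, v=-15 + (+48,+48) → u=38, v=33

u=38, v=33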